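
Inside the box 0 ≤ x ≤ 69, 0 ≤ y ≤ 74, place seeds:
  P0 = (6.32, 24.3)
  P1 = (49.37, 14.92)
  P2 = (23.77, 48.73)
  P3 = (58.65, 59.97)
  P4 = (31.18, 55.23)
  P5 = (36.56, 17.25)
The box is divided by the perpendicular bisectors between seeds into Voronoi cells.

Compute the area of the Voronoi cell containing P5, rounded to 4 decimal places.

Area of P5's cell: 787.1252

1. box [0,69]×[0,74]: [(0, 0) (69, 0) (69, 74) (0, 74)]
2. ⊥bis P5·P0 via (21.44,20.775): [(16.5966, 0) (69, 0) (69, 74) (33.8486, 74)]  |A|=3239.5266
3. ⊥bis P5·P1 via (42.965,16.085): [(16.5966, 0) (40.0393, 0) (53.4991, 74) (33.8486, 74)]  |A|=1594.4482
4. ⊥bis P5·P2 via (30.165,32.99): [(23.6728, 30.3523) (16.5966, 0) (40.0393, 0) (47.3066, 39.9545)]  |A|=793.0165
5. ⊥bis P5·P3 via (47.605,38.61): [(46.0177, 39.4308) (23.6728, 30.3523) (16.5966, 0) (40.0393, 0) (47.1087, 38.8666)]  |A|=792.3672
6. ⊥bis P5·P4 via (33.87,36.24): [(40.4628, 37.1739) (23.6728, 30.3523) (16.5966, 0) (40.0393, 0) (46.9685, 38.0954)]  |A|=787.1252
7. canonical 5-gon: [(40.4628, 37.1739) (23.6728, 30.3523) (16.5966, 0) (40.0393, 0) (46.9685, 38.0954)]
8. shoelace: 787.1252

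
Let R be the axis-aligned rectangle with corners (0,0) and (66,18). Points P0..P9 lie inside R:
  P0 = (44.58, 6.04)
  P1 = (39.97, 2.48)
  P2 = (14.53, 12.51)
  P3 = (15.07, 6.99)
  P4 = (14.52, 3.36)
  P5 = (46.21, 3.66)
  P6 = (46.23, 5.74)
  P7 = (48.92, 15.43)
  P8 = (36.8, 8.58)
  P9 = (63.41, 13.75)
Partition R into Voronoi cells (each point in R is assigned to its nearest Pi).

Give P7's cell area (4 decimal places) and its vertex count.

Area of P7's cell: 113.1375 (5 vertices)

1. box [0,66]×[0,18]: [(0, 0) (66, 0) (66, 18) (0, 18)]
2. ⊥bis P7·P0 via (46.75,10.735): [(66, 1.8378) (66, 18) (31.0315, 18)]  |A|=282.5846
3. ⊥bis P7·P1 via (44.445,8.955): [(32.0158, 17.545) (66, 1.8378) (66, 18) (31.3575, 18)]  |A|=282.5104
4. ⊥bis P7·P2 via (31.725,13.97): [(31.3844, 17.9814) (32.0158, 17.545) (66, 1.8378) (66, 18) (31.3828, 18)]  |A|=282.5102
5. ⊥bis P7·P3 via (31.995,11.21): [(31.3844, 17.9814) (32.0158, 17.545) (66, 1.8378) (66, 18) (31.3828, 18)]  |A|=282.5102
6. ⊥bis P7·P4 via (31.72,9.395): [(31.3844, 17.9814) (32.0158, 17.545) (66, 1.8378) (66, 18) (31.3828, 18)]  |A|=282.5102
7. ⊥bis P7·P5 via (47.565,9.545): [(31.3844, 17.9814) (32.0158, 17.545) (51.0714, 8.7377) (66, 5.3004) (66, 18) (31.3828, 18)]  |A|=256.6641
8. ⊥bis P7·P6 via (47.575,10.585): [(31.3844, 17.9814) (32.0158, 17.545) (46.3219, 10.9329) (66, 5.4701) (66, 18) (31.3828, 18)]  |A|=246.7713
9. ⊥bis P7·P8 via (42.86,12.005): [(42.4561, 12.7196) (46.3219, 10.9329) (66, 5.4701) (66, 18) (39.4717, 18)]  |A|=224.5618
10. ⊥bis P7·P9 via (56.165,14.59): [(42.4561, 12.7196) (46.3219, 10.9329) (55.4473, 8.3996) (56.5604, 18) (39.4717, 18)]  |A|=113.1375
11. canonical 5-gon: [(42.4561, 12.7196) (46.3219, 10.9329) (55.4473, 8.3996) (56.5604, 18) (39.4717, 18)]
12. shoelace: 113.1375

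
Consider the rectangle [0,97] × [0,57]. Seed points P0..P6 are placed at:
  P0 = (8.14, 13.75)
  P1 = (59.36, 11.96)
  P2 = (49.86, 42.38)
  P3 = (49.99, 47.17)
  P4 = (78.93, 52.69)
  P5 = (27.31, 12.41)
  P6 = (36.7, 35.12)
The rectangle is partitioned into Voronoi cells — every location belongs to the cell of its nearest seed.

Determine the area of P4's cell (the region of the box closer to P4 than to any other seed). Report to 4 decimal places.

Area of P4's cell: 952.5609

1. box [0,97]×[0,57]: [(0, 0) (97, 0) (97, 57) (0, 57)]
2. ⊥bis P4·P0 via (43.535,33.22): [(61.8086, 0) (97, 0) (97, 57) (30.4542, 57)]  |A|=2899.5121
3. ⊥bis P4·P1 via (69.145,32.325): [(35.0037, 48.7292) (97, 18.9412) (97, 57) (30.4542, 57)]  |A|=1454.9444
4. ⊥bis P4·P2 via (64.395,47.535): [(69.9218, 31.9518) (97, 18.9412) (97, 57) (61.0381, 57)]  |A|=965.6731
5. ⊥bis P4·P3 via (64.46,49.93): [(65.524, 44.3516) (69.9218, 31.9518) (97, 18.9412) (97, 57) (63.1115, 57)]  |A|=952.5609
6. ⊥bis P4·P5 via (53.12,32.55): [(65.524, 44.3516) (69.9218, 31.9518) (97, 18.9412) (97, 57) (63.1115, 57)]  |A|=952.5609
7. ⊥bis P4·P6 via (57.815,43.905): [(65.524, 44.3516) (69.9218, 31.9518) (97, 18.9412) (97, 57) (63.1115, 57)]  |A|=952.5609
8. canonical 5-gon: [(65.524, 44.3516) (69.9218, 31.9518) (97, 18.9412) (97, 57) (63.1115, 57)]
9. shoelace: 952.5609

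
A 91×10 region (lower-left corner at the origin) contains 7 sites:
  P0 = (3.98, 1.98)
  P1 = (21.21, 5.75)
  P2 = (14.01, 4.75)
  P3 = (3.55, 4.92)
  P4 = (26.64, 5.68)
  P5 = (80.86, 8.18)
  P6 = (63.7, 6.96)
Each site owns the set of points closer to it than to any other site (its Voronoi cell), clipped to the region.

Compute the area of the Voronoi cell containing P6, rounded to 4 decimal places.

1. box [0,91]×[0,10]: [(0, 0) (91, 0) (91, 10) (0, 10)]
2. ⊥bis P6·P0 via (33.84,4.47): [(34.2127, 0) (91, 0) (91, 10) (33.3789, 10)]  |A|=572.042
3. ⊥bis P6·P1 via (42.455,6.355): [(42.636, 0) (91, 0) (91, 10) (42.3512, 10)]  |A|=485.0641
4. ⊥bis P6·P2 via (38.855,5.855): [(42.636, 0) (91, 0) (91, 10) (42.3512, 10)]  |A|=485.0641
5. ⊥bis P6·P3 via (33.625,5.94): [(42.636, 0) (91, 0) (91, 10) (42.3512, 10)]  |A|=485.0641
6. ⊥bis P6·P4 via (45.17,6.32): [(45.3883, 0) (91, 0) (91, 10) (45.0429, 10)]  |A|=457.8441
7. ⊥bis P6·P5 via (72.28,7.57): [(45.3883, 0) (72.8182, 0) (72.1072, 10) (45.0429, 10)]  |A|=272.4712
8. canonical 4-gon: [(45.3883, 0) (72.8182, 0) (72.1072, 10) (45.0429, 10)]
9. shoelace: 272.4712

Area of P6's cell: 272.4712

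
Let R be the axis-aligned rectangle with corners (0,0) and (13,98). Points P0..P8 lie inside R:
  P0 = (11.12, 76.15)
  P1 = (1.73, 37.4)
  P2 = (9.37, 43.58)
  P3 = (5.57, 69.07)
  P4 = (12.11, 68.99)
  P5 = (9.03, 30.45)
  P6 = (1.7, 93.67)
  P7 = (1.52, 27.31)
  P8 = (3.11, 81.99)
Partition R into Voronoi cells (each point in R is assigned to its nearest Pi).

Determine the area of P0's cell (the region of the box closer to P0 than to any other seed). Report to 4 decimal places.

1. box [0,13]×[0,98]: [(0, 0) (13, 0) (13, 98) (0, 98)]
2. ⊥bis P0·P1 via (6.425,56.775): [(0, 58.3319) (13, 55.1817) (13, 98) (0, 98)]  |A|=536.1613
3. ⊥bis P0·P2 via (10.245,59.865): [(0, 60.4155) (13, 59.717) (13, 98) (0, 98)]  |A|=493.1391
4. ⊥bis P0·P3 via (8.345,72.61): [(0, 79.1516) (13, 68.961) (13, 98) (0, 98)]  |A|=311.2682
5. ⊥bis P0·P4 via (11.615,72.57): [(0, 79.1516) (8.8787, 72.1917) (13, 72.7615) (13, 98) (0, 98)]  |A|=303.4366
6. ⊥bis P0·P5 via (10.075,53.3): [(0, 79.1516) (8.8787, 72.1917) (13, 72.7615) (13, 98) (0, 98)]  |A|=303.4366
7. ⊥bis P0·P6 via (6.41,84.91): [(0, 81.4635) (0, 79.1516) (8.8787, 72.1917) (13, 72.7615) (13, 88.4533)]  |A|=133.8956
8. ⊥bis P0·P7 via (6.32,51.73): [(0, 81.4635) (0, 79.1516) (8.8787, 72.1917) (13, 72.7615) (13, 88.4533)]  |A|=133.8956
9. ⊥bis P0·P8 via (7.115,79.07): [(4.5653, 75.5729) (8.8787, 72.1917) (13, 72.7615) (13, 87.1417)]  |A|=68.843
10. canonical 4-gon: [(4.5653, 75.5729) (8.8787, 72.1917) (13, 72.7615) (13, 87.1417)]
11. shoelace: 68.843

Area of P0's cell: 68.8430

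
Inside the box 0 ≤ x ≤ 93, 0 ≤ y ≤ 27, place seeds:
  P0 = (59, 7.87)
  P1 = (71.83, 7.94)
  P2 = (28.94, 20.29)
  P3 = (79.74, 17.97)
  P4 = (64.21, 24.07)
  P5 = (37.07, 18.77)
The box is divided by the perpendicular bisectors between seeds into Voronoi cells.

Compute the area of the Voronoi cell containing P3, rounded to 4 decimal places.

Area of P3's cell: 403.0022

1. box [0,93]×[0,27]: [(0, 0) (93, 0) (93, 27) (0, 27)]
2. ⊥bis P3·P0 via (69.37,12.92): [(75.6618, 0) (93, 0) (93, 27) (62.5133, 27)]  |A|=645.6361
3. ⊥bis P3·P1 via (75.785,12.955): [(65.3425, 21.1903) (92.2121, 0) (93, 0) (93, 27) (62.5133, 27)]  |A|=470.2829
4. ⊥bis P3·P2 via (54.34,19.13): [(65.3425, 21.1903) (92.2121, 0) (93, 0) (93, 27) (62.5133, 27)]  |A|=470.2829
5. ⊥bis P3·P4 via (71.975,21.02): [(70.4575, 17.1565) (92.2121, 0) (93, 0) (93, 27) (74.3239, 27)]  |A|=403.0022
6. ⊥bis P3·P5 via (58.405,18.37): [(70.4575, 17.1565) (92.2121, 0) (93, 0) (93, 27) (74.3239, 27)]  |A|=403.0022
7. canonical 5-gon: [(70.4575, 17.1565) (92.2121, 0) (93, 0) (93, 27) (74.3239, 27)]
8. shoelace: 403.0022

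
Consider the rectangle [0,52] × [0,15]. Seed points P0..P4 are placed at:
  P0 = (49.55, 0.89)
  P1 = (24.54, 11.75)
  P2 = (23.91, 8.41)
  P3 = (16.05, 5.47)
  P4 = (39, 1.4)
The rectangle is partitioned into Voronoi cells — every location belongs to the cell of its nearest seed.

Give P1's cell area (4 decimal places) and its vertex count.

1. box [0,52]×[0,15]: [(0, 0) (52, 0) (52, 15) (0, 15)]
2. ⊥bis P1·P0 via (37.045,6.32): [(0, 0) (34.3007, 0) (40.8141, 15) (0, 15)]  |A|=563.3608
3. ⊥bis P1·P2 via (24.225,10.08): [(0, 14.6494) (37.5836, 7.5603) (40.8141, 15) (0, 15)]  |A|=158.4115
4. ⊥bis P1·P3 via (20.295,8.61): [(18.3941, 11.1798) (37.5836, 7.5603) (40.8141, 15) (15.5684, 15)]  |A|=125.4501
5. ⊥bis P1·P4 via (31.77,6.575): [(18.3941, 11.1798) (33.0829, 8.4092) (37.8003, 15) (15.5684, 15)]  |A|=97.4054
6. canonical 4-gon: [(18.3941, 11.1798) (33.0829, 8.4092) (37.8003, 15) (15.5684, 15)]
7. shoelace: 97.4054

Area of P1's cell: 97.4054 (4 vertices)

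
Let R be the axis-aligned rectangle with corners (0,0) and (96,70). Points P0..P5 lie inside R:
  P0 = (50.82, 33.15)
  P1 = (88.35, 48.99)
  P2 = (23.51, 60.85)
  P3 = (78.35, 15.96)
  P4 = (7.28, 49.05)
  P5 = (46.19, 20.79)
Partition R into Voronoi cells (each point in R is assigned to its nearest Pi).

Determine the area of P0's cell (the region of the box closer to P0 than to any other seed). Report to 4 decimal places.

1. box [0,96]×[0,70]: [(0, 0) (96, 0) (96, 70) (0, 70)]
2. ⊥bis P0·P1 via (69.585,41.07): [(0, 0) (86.9191, 0) (57.3747, 70) (0, 70)]  |A|=5050.2843
3. ⊥bis P0·P2 via (37.165,47): [(0, 10.3583) (0, 0) (86.9191, 0) (58.2912, 67.8287)]  |A|=3249.7028
4. ⊥bis P0·P3 via (64.585,24.555): [(0, 10.3583) (0, 0) (49.2526, 0) (71.7275, 35.9938) (58.2912, 67.8287)]  |A|=2571.8234
5. ⊥bis P0·P4 via (29.05,41.1): [(27.8512, 37.8174) (14.041, 0) (49.2526, 0) (71.7275, 35.9938) (58.2912, 67.8287)]  |A|=2162.0804
6. ⊥bis P0·P5 via (48.505,26.97): [(27.8512, 37.8174) (26.852, 35.0811) (62.7589, 21.6305) (71.7275, 35.9938) (58.2912, 67.8287)]  |A|=1065.2728
7. canonical 5-gon: [(27.8512, 37.8174) (26.852, 35.0811) (62.7589, 21.6305) (71.7275, 35.9938) (58.2912, 67.8287)]
8. shoelace: 1065.2728

Area of P0's cell: 1065.2728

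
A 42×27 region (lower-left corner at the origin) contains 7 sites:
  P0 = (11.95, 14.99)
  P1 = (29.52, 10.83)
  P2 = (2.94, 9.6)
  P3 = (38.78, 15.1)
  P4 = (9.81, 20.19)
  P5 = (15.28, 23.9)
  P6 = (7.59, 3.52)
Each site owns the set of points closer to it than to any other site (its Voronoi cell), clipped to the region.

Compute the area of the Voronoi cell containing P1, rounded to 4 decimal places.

1. box [0,42]×[0,27]: [(0, 0) (42, 0) (42, 27) (0, 27)]
2. ⊥bis P1·P0 via (20.735,12.91): [(17.6783, 0) (42, 0) (42, 27) (24.0711, 27)]  |A|=570.3833
3. ⊥bis P1·P2 via (16.23,10.215): [(17.6783, 0) (42, 0) (42, 27) (24.0711, 27)]  |A|=570.3833
4. ⊥bis P1·P3 via (34.15,12.965): [(17.6783, 0) (40.1285, 0) (27.6781, 27) (24.0711, 27)]  |A|=351.7724
5. ⊥bis P1·P4 via (19.665,15.51): [(23.0266, 22.5888) (17.6783, 0) (40.1285, 0) (27.6781, 27) (25.1214, 27)]  |A|=349.4556
6. ⊥bis P1·P5 via (22.4,17.365): [(21.5777, 16.4691) (17.6783, 0) (40.1285, 0) (28.8703, 24.4146)]  |A|=318.6156
7. ⊥bis P1·P6 via (18.555,7.175): [(21.5777, 16.4691) (19.0357, 5.7329) (20.9467, 0) (40.1285, 0) (28.8703, 24.4146)]  |A|=309.2471
8. canonical 5-gon: [(21.5777, 16.4691) (19.0357, 5.7329) (20.9467, 0) (40.1285, 0) (28.8703, 24.4146)]
9. shoelace: 309.2471

Area of P1's cell: 309.2471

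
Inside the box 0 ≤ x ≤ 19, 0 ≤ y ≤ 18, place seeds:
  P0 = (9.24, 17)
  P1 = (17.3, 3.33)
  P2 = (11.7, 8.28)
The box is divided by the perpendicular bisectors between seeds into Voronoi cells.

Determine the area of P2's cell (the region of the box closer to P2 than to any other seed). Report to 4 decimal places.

1. box [0,19]×[0,18]: [(0, 0) (19, 0) (19, 18) (0, 18)]
2. ⊥bis P2·P0 via (10.47,12.64): [(0, 9.6863) (0, 0) (19, 0) (19, 15.0464)]  |A|=234.9607
3. ⊥bis P2·P1 via (14.5,5.805): [(0, 9.6863) (0, 0) (9.3688, 0) (19, 10.8959) (19, 15.0464)]  |A|=182.4903
4. canonical 5-gon: [(0, 9.6863) (0, 0) (9.3688, 0) (19, 10.8959) (19, 15.0464)]
5. shoelace: 182.4903

Area of P2's cell: 182.4903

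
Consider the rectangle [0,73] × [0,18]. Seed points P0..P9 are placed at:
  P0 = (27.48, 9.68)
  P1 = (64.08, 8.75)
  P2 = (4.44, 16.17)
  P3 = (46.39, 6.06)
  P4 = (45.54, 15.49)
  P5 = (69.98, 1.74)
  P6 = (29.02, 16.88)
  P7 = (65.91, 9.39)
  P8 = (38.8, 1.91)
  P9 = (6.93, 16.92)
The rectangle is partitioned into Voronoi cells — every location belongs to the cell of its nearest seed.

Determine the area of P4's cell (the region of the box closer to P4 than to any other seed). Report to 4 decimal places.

Area of P4's cell: 132.5498

1. box [0,73]×[0,18]: [(0, 0) (73, 0) (73, 18) (0, 18)]
2. ⊥bis P4·P0 via (36.51,12.585): [(40.5587, 0) (73, 0) (73, 18) (34.768, 18)]  |A|=636.0603
3. ⊥bis P4·P1 via (54.81,12.12): [(40.5587, 0) (50.4039, 0) (56.9476, 18) (34.768, 18)]  |A|=288.224
4. ⊥bis P4·P2 via (24.99,15.83): [(40.5587, 0) (50.4039, 0) (56.9476, 18) (34.768, 18)]  |A|=288.224
5. ⊥bis P4·P3 via (45.965,10.775): [(37.3423, 9.9978) (54.6041, 11.5537) (56.9476, 18) (34.768, 18)]  |A|=142.5574
6. ⊥bis P4·P5 via (57.76,8.615): [(37.3423, 9.9978) (54.6041, 11.5537) (56.9476, 18) (34.768, 18)]  |A|=142.5574
7. ⊥bis P4·P6 via (37.28,16.185): [(36.8803, 11.4341) (37.3423, 9.9978) (54.6041, 11.5537) (56.9476, 18) (37.4327, 18)]  |A|=133.8092
8. ⊥bis P4·P7 via (55.725,12.44): [(36.8803, 11.4341) (37.3423, 9.9978) (54.6041, 11.5537) (56.9476, 18) (37.4327, 18)]  |A|=133.8092
9. ⊥bis P4·P8 via (42.17,8.7): [(36.8803, 11.4341) (36.9219, 11.3047) (39.2151, 10.1666) (54.6041, 11.5537) (56.9476, 18) (37.4327, 18)]  |A|=132.5498
10. ⊥bis P4·P9 via (26.235,16.205): [(36.8803, 11.4341) (36.9219, 11.3047) (39.2151, 10.1666) (54.6041, 11.5537) (56.9476, 18) (37.4327, 18)]  |A|=132.5498
11. canonical 6-gon: [(36.8803, 11.4341) (36.9219, 11.3047) (39.2151, 10.1666) (54.6041, 11.5537) (56.9476, 18) (37.4327, 18)]
12. shoelace: 132.5498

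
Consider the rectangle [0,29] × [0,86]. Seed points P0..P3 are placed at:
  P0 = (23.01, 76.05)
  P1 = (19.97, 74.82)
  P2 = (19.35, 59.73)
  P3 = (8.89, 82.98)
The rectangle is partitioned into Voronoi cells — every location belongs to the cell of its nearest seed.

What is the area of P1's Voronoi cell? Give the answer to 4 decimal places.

1. box [0,29]×[0,86]: [(0, 0) (29, 0) (29, 86) (0, 86)]
2. ⊥bis P1·P0 via (21.49,75.435): [(0, 0) (29, 0) (29, 56.8737) (17.2153, 86) (0, 86)]  |A|=2322.3783
3. ⊥bis P1·P2 via (19.66,67.275): [(0, 68.0828) (24.8783, 67.0606) (17.2153, 86) (0, 86)]  |A|=385.8996
4. ⊥bis P1·P3 via (14.43,78.9): [(6.2737, 67.825) (24.8783, 67.0606) (18.0818, 83.8586)]  |A|=153.6624
5. canonical 3-gon: [(6.2737, 67.825) (24.8783, 67.0606) (18.0818, 83.8586)]
6. shoelace: 153.6624

Area of P1's cell: 153.6624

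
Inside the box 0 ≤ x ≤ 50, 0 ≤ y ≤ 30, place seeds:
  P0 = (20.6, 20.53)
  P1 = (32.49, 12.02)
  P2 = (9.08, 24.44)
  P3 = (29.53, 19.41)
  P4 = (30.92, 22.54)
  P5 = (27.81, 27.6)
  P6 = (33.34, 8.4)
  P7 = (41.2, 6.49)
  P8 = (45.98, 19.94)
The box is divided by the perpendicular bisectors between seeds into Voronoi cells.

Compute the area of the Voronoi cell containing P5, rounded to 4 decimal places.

1. box [0,50]×[0,30]: [(0, 0) (50, 0) (50, 30) (0, 30)]
2. ⊥bis P5·P0 via (24.205,24.065): [(47.8027, 0) (50, 0) (50, 30) (18.3852, 30)]  |A|=507.1806
3. ⊥bis P5·P1 via (30.15,19.81): [(28.7807, 19.3987) (50, 25.7726) (50, 30) (18.3852, 30)]  |A|=212.4298
4. ⊥bis P5·P2 via (18.445,26.02): [(28.7807, 19.3987) (50, 25.7726) (50, 30) (18.3852, 30)]  |A|=212.4298
5. ⊥bis P5·P3 via (28.67,23.505): [(25.4228, 22.8231) (50, 27.9846) (50, 30) (18.3852, 30)]  |A|=138.2156
6. ⊥bis P5·P4 via (29.365,25.07): [(25.4228, 22.8231) (25.8578, 22.9144) (37.3862, 30) (18.3852, 30)]  |A|=69.1988
7. ⊥bis P5·P6 via (30.575,18): [(25.4228, 22.8231) (25.8578, 22.9144) (37.3862, 30) (18.3852, 30)]  |A|=69.1988
8. ⊥bis P5·P7 via (34.505,17.045): [(25.4228, 22.8231) (25.8578, 22.9144) (37.3862, 30) (18.3852, 30)]  |A|=69.1988
9. ⊥bis P5·P8 via (36.895,23.77): [(25.4228, 22.8231) (25.8578, 22.9144) (37.3862, 30) (18.3852, 30)]  |A|=69.1988
10. canonical 4-gon: [(25.4228, 22.8231) (25.8578, 22.9144) (37.3862, 30) (18.3852, 30)]
11. shoelace: 69.1988

Area of P5's cell: 69.1988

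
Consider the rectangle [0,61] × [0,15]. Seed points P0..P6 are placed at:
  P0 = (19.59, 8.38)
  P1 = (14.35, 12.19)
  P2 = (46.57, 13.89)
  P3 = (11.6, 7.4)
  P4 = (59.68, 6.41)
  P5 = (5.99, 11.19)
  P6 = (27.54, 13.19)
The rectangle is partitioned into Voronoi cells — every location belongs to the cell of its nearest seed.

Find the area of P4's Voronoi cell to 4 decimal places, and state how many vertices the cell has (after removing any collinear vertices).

Area of P4's cell: 140.8046 (4 vertices)

1. box [0,61]×[0,15]: [(0, 0) (61, 0) (61, 15) (0, 15)]
2. ⊥bis P4·P0 via (39.635,7.395): [(39.2716, 0) (61, 0) (61, 15) (40.0087, 15)]  |A|=320.3976
3. ⊥bis P4·P1 via (37.015,9.3): [(39.2716, 0) (61, 0) (61, 15) (40.0087, 15)]  |A|=320.3976
4. ⊥bis P4·P2 via (53.125,10.15): [(47.3338, 0) (61, 0) (61, 15) (55.8922, 15)]  |A|=140.8046
5. ⊥bis P4·P3 via (35.64,6.905): [(47.3338, 0) (61, 0) (61, 15) (55.8922, 15)]  |A|=140.8046
6. ⊥bis P4·P5 via (32.835,8.8): [(47.3338, 0) (61, 0) (61, 15) (55.8922, 15)]  |A|=140.8046
7. ⊥bis P4·P6 via (43.61,9.8): [(47.3338, 0) (61, 0) (61, 15) (55.8922, 15)]  |A|=140.8046
8. canonical 4-gon: [(47.3338, 0) (61, 0) (61, 15) (55.8922, 15)]
9. shoelace: 140.8046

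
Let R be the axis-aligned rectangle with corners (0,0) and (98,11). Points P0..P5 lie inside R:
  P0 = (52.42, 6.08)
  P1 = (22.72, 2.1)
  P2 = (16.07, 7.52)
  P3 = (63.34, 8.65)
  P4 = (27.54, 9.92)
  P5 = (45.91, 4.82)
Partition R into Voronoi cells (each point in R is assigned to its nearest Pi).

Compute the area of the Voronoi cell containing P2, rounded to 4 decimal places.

Area of P2's cell: 214.8032

1. box [0,98]×[0,11]: [(0, 0) (98, 0) (98, 11) (0, 11)]
2. ⊥bis P2·P0 via (34.245,6.8): [(0, 0) (33.9756, 0) (34.4114, 11) (0, 11)]  |A|=376.1285
3. ⊥bis P2·P1 via (19.395,4.81): [(0, 0) (15.4747, 0) (24.4401, 11) (0, 11)]  |A|=219.5311
4. ⊥bis P2·P3 via (39.705,8.085): [(0, 0) (15.4747, 0) (24.4401, 11) (0, 11)]  |A|=219.5311
5. ⊥bis P2·P4 via (21.805,8.72): [(0, 0) (15.4747, 0) (21.9637, 7.9616) (21.3279, 11) (0, 11)]  |A|=214.8032
6. ⊥bis P2·P5 via (30.99,6.17): [(0, 0) (15.4747, 0) (21.9637, 7.9616) (21.3279, 11) (0, 11)]  |A|=214.8032
7. canonical 5-gon: [(0, 0) (15.4747, 0) (21.9637, 7.9616) (21.3279, 11) (0, 11)]
8. shoelace: 214.8032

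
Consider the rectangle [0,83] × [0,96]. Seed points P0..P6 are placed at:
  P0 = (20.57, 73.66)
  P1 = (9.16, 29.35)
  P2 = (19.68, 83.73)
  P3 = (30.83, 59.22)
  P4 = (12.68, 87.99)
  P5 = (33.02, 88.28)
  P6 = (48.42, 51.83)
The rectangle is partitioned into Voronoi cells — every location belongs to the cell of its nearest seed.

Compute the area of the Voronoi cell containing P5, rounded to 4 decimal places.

1. box [0,83]×[0,96]: [(0, 0) (83, 0) (83, 96) (0, 96)]
2. ⊥bis P5·P0 via (26.795,80.97): [(83, 33.1073) (83, 96) (9.1453, 96)]  |A|=2322.4593
3. ⊥bis P5·P1 via (21.09,58.815): [(81.5647, 34.3296) (83, 33.7484) (83, 96) (9.1453, 96)]  |A|=2321.9992
4. ⊥bis P5·P2 via (26.35,86.005): [(28.5882, 79.443) (81.5647, 34.3296) (83, 33.7484) (83, 96) (22.9409, 96)]  |A|=2207.7922
5. ⊥bis P5·P3 via (31.925,73.75): [(28.5882, 79.443) (35.5985, 73.4732) (83, 69.9009) (83, 96) (22.9409, 96)]  |A|=1336.217
6. ⊥bis P5·P4 via (22.85,88.135): [(28.5882, 79.443) (35.5985, 73.4732) (83, 69.9009) (83, 96) (22.9409, 96)]  |A|=1336.217
7. ⊥bis P5·P6 via (40.72,70.055): [(28.5882, 79.443) (35.5985, 73.4732) (46.8105, 72.6282) (83, 87.9182) (83, 96) (22.9409, 96)]  |A|=1010.1995
8. canonical 6-gon: [(28.5882, 79.443) (35.5985, 73.4732) (46.8105, 72.6282) (83, 87.9182) (83, 96) (22.9409, 96)]
9. shoelace: 1010.1995

Area of P5's cell: 1010.1995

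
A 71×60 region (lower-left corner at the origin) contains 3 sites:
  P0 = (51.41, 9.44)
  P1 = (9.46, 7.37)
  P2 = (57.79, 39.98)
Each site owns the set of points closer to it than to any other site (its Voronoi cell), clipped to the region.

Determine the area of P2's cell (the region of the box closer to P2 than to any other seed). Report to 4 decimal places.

Area of P2's cell: 1734.7391

1. box [0,71]×[0,60]: [(0, 0) (71, 0) (71, 60) (0, 60)]
2. ⊥bis P2·P0 via (54.6,24.71): [(0, 36.1163) (71, 21.2839) (71, 60) (0, 60)]  |A|=2222.2921
3. ⊥bis P2·P1 via (33.625,23.675): [(29.3704, 29.9806) (71, 21.2839) (71, 60) (9.1152, 60)]  |A|=1734.7391
4. canonical 4-gon: [(29.3704, 29.9806) (71, 21.2839) (71, 60) (9.1152, 60)]
5. shoelace: 1734.7391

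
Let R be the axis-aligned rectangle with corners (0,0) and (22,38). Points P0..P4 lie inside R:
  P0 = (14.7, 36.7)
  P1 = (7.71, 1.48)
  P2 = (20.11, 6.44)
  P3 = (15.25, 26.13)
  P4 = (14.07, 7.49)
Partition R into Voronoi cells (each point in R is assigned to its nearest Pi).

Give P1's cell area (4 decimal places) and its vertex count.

Area of P1's cell: 121.0950 (3 vertices)

1. box [0,22]×[0,38]: [(0, 0) (22, 0) (22, 38) (0, 38)]
2. ⊥bis P1·P0 via (11.205,19.09): [(0, 21.3138) (0, 0) (22, 0) (22, 16.9476)]  |A|=420.8751
3. ⊥bis P1·P2 via (13.91,3.96): [(7.5694, 19.8115) (0, 21.3138) (0, 0) (15.494, 0)]  |A|=234.1463
4. ⊥bis P1·P3 via (11.48,13.805): [(9.7618, 14.3306) (0, 17.3165) (0, 0) (15.494, 0)]  |A|=195.539
5. ⊥bis P1·P4 via (10.89,4.485): [(0, 16.0092) (0, 0) (15.1282, 0)]  |A|=121.095
6. canonical 3-gon: [(0, 16.0092) (0, 0) (15.1282, 0)]
7. shoelace: 121.095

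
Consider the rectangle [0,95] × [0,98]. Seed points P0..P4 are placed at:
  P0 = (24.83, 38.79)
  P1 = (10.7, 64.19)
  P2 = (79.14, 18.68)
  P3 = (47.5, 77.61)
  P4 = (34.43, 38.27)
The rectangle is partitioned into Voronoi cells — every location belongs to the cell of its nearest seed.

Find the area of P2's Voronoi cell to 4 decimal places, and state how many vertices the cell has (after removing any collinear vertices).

Area of P2's cell: 2200.6349 (4 vertices)

1. box [0,95]×[0,98]: [(0, 0) (95, 0) (95, 98) (0, 98)]
2. ⊥bis P2·P0 via (51.985,28.735): [(41.345, 0) (95, 0) (95, 98) (77.6326, 98)]  |A|=3480.1016
3. ⊥bis P2·P1 via (44.92,41.435): [(71.4742, 81.3684) (41.345, 0) (95, 0) (95, 98) (82.5336, 98)]  |A|=3439.3457
4. ⊥bis P2·P3 via (63.32,48.145): [(58.1429, 45.3654) (41.345, 0) (95, 0) (95, 65.1543)]  |A|=2417.7384
5. ⊥bis P2·P4 via (56.785,28.475): [(66.0445, 49.6078) (44.3085, 0) (95, 0) (95, 65.1543)]  |A|=2200.6349
6. canonical 4-gon: [(66.0445, 49.6078) (44.3085, 0) (95, 0) (95, 65.1543)]
7. shoelace: 2200.6349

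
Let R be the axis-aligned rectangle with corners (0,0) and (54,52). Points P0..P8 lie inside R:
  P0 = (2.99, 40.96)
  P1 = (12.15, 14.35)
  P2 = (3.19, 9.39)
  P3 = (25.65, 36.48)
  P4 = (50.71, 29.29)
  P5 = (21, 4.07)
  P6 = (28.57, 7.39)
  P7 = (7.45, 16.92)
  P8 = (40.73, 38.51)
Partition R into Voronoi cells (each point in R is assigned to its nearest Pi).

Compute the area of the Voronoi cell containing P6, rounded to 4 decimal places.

Area of P6's cell: 500.9065

1. box [0,54]×[0,52]: [(0, 0) (54, 0) (54, 52) (0, 52)]
2. ⊥bis P6·P0 via (15.78,24.175): [(0, 12.1508) (0, 0) (54, 0) (54, 52) (52.2962, 52)]  |A|=1766.0185
3. ⊥bis P6·P1 via (20.36,10.87): [(30.8752, 35.6774) (15.7525, 0) (54, 0) (54, 52) (52.2962, 52)]  |A|=1297.4355
4. ⊥bis P6·P2 via (15.88,8.39): [(30.8752, 35.6774) (15.7525, 0) (54, 0) (54, 52) (52.2962, 52)]  |A|=1297.4355
5. ⊥bis P6·P3 via (27.11,21.935): [(24.9586, 21.719) (15.7525, 0) (54, 0) (54, 24.6342)]  |A|=773.0548
6. ⊥bis P6·P4 via (39.64,18.34): [(35.2734, 22.7544) (24.9586, 21.719) (15.7525, 0) (54, 0) (54, 3.8226)]  |A|=578.1904
7. ⊥bis P6·P5 via (24.785,5.73): [(35.2734, 22.7544) (24.9586, 21.719) (21.4269, 13.3869) (27.298, 0) (54, 0) (54, 3.8226)]  |A|=500.9107
8. ⊥bis P6·P7 via (18.01,12.155): [(35.2734, 22.7544) (24.9586, 21.719) (21.4269, 13.3869) (27.298, 0) (54, 0) (54, 3.8226)]  |A|=500.9107
9. ⊥bis P6·P8 via (34.65,22.95): [(35.3509, 22.6761) (35.1756, 22.7446) (24.9586, 21.719) (21.4269, 13.3869) (27.298, 0) (54, 0) (54, 3.8226)]  |A|=500.9065
10. canonical 7-gon: [(35.3509, 22.6761) (35.1756, 22.7446) (24.9586, 21.719) (21.4269, 13.3869) (27.298, 0) (54, 0) (54, 3.8226)]
11. shoelace: 500.9065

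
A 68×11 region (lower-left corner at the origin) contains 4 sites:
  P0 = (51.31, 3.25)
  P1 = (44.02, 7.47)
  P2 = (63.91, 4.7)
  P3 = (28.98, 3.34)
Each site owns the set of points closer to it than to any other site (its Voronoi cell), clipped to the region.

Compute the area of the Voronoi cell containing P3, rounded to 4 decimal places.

1. box [0,68]×[0,11]: [(0, 0) (68, 0) (68, 11) (0, 11)]
2. ⊥bis P3·P0 via (40.145,3.295): [(0, 0) (40.1317, 0) (40.1761, 11) (0, 11)]  |A|=441.6928
3. ⊥bis P3·P1 via (36.5,5.405): [(0, 0) (37.9842, 0) (34.9636, 11) (0, 11)]  |A|=401.213
4. ⊥bis P3·P2 via (46.445,4.02): [(0, 0) (37.9842, 0) (34.9636, 11) (0, 11)]  |A|=401.213
5. canonical 4-gon: [(0, 0) (37.9842, 0) (34.9636, 11) (0, 11)]
6. shoelace: 401.213

Area of P3's cell: 401.2130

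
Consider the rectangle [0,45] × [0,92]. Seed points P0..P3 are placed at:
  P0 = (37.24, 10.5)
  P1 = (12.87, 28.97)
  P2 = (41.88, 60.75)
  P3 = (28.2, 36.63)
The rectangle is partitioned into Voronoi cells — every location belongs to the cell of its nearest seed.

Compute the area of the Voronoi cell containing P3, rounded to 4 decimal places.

Area of P3's cell: 810.0507

1. box [0,45]×[0,92]: [(0, 0) (45, 0) (45, 92) (0, 92)]
2. ⊥bis P3·P0 via (32.72,23.565): [(0, 12.2451) (45, 27.8134) (45, 92) (0, 92)]  |A|=3238.6832
3. ⊥bis P3·P1 via (20.535,32.8): [(0, 73.8968) (26.2653, 21.3319) (45, 27.8134) (45, 92) (0, 92)]  |A|=2429.0329
4. ⊥bis P3·P2 via (35.04,48.69): [(3.7189, 66.4542) (26.2653, 21.3319) (45, 27.8134) (45, 43.041)]  |A|=810.0507
5. canonical 4-gon: [(3.7189, 66.4542) (26.2653, 21.3319) (45, 27.8134) (45, 43.041)]
6. shoelace: 810.0507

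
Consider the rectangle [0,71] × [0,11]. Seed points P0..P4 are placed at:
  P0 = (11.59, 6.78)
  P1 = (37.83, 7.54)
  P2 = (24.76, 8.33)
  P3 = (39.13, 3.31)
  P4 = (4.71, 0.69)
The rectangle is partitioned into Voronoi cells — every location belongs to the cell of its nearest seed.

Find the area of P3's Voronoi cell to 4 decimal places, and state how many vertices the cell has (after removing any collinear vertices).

1. box [0,71]×[0,11]: [(0, 0) (71, 0) (71, 11) (0, 11)]
2. ⊥bis P3·P0 via (25.36,5.045): [(24.7243, 0) (71, 0) (71, 11) (26.1103, 11)]  |A|=501.4094
3. ⊥bis P3·P1 via (38.48,5.425): [(24.8813, 1.2457) (24.7243, 0) (71, 0) (71, 11) (56.6202, 11)]  |A|=352.6086
4. ⊥bis P3·P2 via (31.945,5.82): [(31.0044, 3.1275) (29.9118, 0) (71, 0) (71, 11) (56.6202, 11)]  |A|=340.8303
5. ⊥bis P3·P4 via (21.92,2): [(31.0044, 3.1275) (29.9118, 0) (71, 0) (71, 11) (56.6202, 11)]  |A|=340.8303
6. canonical 5-gon: [(31.0044, 3.1275) (29.9118, 0) (71, 0) (71, 11) (56.6202, 11)]
7. shoelace: 340.8303

Area of P3's cell: 340.8303 (5 vertices)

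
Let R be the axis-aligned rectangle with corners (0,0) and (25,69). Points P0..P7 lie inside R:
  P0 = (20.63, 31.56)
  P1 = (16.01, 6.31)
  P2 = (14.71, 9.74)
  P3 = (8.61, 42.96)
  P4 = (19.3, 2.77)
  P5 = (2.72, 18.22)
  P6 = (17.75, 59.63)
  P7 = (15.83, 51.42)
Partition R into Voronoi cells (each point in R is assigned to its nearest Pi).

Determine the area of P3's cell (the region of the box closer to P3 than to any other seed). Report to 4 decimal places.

1. box [0,25]×[0,69]: [(0, 0) (25, 0) (25, 69) (0, 69)]
2. ⊥bis P3·P0 via (14.62,37.26): [(0, 21.8449) (25, 48.2045) (25, 69) (0, 69)]  |A|=849.3825
3. ⊥bis P3·P1 via (12.31,24.635): [(0, 22.1495) (0.3573, 22.2216) (25, 48.2045) (25, 69) (0, 69)]  |A|=849.328
4. ⊥bis P3·P2 via (11.66,26.35): [(0, 24.2089) (2.7149, 24.7075) (25, 48.2045) (25, 69) (0, 69)]  |A|=846.1733
5. ⊥bis P3·P4 via (13.955,22.865): [(0, 24.2089) (2.7149, 24.7075) (25, 48.2045) (25, 69) (0, 69)]  |A|=846.1733
6. ⊥bis P3·P5 via (5.665,30.59): [(0, 31.9387) (7.8098, 30.0794) (25, 48.2045) (25, 69) (0, 69)]  |A|=809.9673
7. ⊥bis P3·P6 via (13.18,51.295): [(0, 58.5215) (0, 31.9387) (7.8098, 30.0794) (22.8846, 45.9741)]  |A|=380.2492
8. ⊥bis P3·P7 via (12.22,47.19): [(0, 57.6189) (0, 31.9387) (7.8098, 30.0794) (18.7513, 41.616)]  |A|=295.9896
9. canonical 4-gon: [(0, 57.6189) (0, 31.9387) (7.8098, 30.0794) (18.7513, 41.616)]
10. shoelace: 295.9896

Area of P3's cell: 295.9896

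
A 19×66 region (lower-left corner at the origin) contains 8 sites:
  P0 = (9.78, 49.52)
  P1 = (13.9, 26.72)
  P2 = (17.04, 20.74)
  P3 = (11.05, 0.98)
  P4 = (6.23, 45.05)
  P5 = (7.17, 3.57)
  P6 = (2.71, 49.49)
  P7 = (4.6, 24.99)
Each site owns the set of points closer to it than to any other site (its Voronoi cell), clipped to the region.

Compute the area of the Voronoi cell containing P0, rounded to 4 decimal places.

1. box [0,19]×[0,66]: [(0, 0) (19, 0) (19, 66) (0, 66)]
2. ⊥bis P0·P1 via (11.84,38.12): [(0, 35.9805) (19, 39.4138) (19, 66) (0, 66)]  |A|=537.754
3. ⊥bis P0·P2 via (13.41,35.13): [(0, 35.9805) (19, 39.4138) (19, 66) (0, 66)]  |A|=537.754
4. ⊥bis P0·P3 via (10.415,25.25): [(0, 35.9805) (19, 39.4138) (19, 66) (0, 66)]  |A|=537.754
5. ⊥bis P0·P4 via (8.005,47.285): [(0, 53.6424) (18.117, 39.2543) (19, 39.4138) (19, 66) (0, 66)]  |A|=377.7637
6. ⊥bis P0·P5 via (8.475,26.545): [(0, 53.6424) (18.117, 39.2543) (19, 39.4138) (19, 66) (0, 66)]  |A|=377.7637
7. ⊥bis P0·P6 via (6.245,49.505): [(6.2485, 48.68) (18.117, 39.2543) (19, 39.4138) (19, 66) (6.175, 66)]  |A|=285.68
8. ⊥bis P0·P7 via (7.19,37.255): [(6.2485, 48.68) (18.117, 39.2543) (19, 39.4138) (19, 66) (6.175, 66)]  |A|=285.68
9. canonical 5-gon: [(6.2485, 48.68) (18.117, 39.2543) (19, 39.4138) (19, 66) (6.175, 66)]
10. shoelace: 285.68

Area of P0's cell: 285.6800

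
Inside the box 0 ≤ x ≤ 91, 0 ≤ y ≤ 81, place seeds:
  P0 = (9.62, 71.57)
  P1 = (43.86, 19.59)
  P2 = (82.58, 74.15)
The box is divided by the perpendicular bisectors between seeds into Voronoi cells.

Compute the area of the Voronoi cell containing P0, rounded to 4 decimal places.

Area of P0's cell: 1747.3903

1. box [0,91]×[0,81]: [(0, 0) (91, 0) (91, 81) (0, 81)]
2. ⊥bis P0·P1 via (26.74,45.58): [(0, 27.966) (80.5114, 81) (0, 81)]  |A|=2134.9214
3. ⊥bis P0·P2 via (46.1,72.86): [(0, 27.966) (46.602, 58.6634) (45.8122, 81) (0, 81)]  |A|=1747.3903
4. canonical 4-gon: [(0, 27.966) (46.602, 58.6634) (45.8122, 81) (0, 81)]
5. shoelace: 1747.3903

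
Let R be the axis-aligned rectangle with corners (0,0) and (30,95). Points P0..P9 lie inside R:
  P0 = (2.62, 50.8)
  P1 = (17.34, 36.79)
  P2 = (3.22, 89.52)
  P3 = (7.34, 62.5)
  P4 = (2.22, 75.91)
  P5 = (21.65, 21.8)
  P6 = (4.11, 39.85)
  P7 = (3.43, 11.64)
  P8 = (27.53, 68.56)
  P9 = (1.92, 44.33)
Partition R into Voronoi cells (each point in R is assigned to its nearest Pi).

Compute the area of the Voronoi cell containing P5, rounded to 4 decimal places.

Area of P5's cell: 469.2870

1. box [0,30]×[0,95]: [(0, 0) (30, 0) (30, 95) (0, 95)]
2. ⊥bis P5·P0 via (12.135,36.3): [(0, 28.3369) (0, 0) (30, 0) (30, 48.0231)]  |A|=1145.401
3. ⊥bis P5·P1 via (19.495,29.295): [(0, 23.6897) (0, 0) (30, 0) (30, 32.3155)]  |A|=840.0773
4. ⊥bis P5·P2 via (12.435,55.66): [(0, 23.6897) (0, 0) (30, 0) (30, 32.3155)]  |A|=840.0773
5. ⊥bis P5·P3 via (14.495,42.15): [(0, 23.6897) (0, 0) (30, 0) (30, 32.3155)]  |A|=840.0773
6. ⊥bis P5·P4 via (11.935,48.855): [(0, 23.6897) (0, 0) (30, 0) (30, 32.3155)]  |A|=840.0773
7. ⊥bis P5·P6 via (12.88,30.825): [(7.8641, 25.9508) (0, 18.3089) (0, 0) (30, 0) (30, 32.3155)]  |A|=818.9198
8. ⊥bis P5·P7 via (12.54,16.72): [(7.8641, 25.9508) (7.5583, 25.6537) (21.8636, 0) (30, 0) (30, 32.3155)]  |A|=469.287
9. ⊥bis P5·P8 via (24.59,45.18): [(7.8641, 25.9508) (7.5583, 25.6537) (21.8636, 0) (30, 0) (30, 32.3155)]  |A|=469.287
10. ⊥bis P5·P9 via (11.785,33.065): [(7.8641, 25.9508) (7.5583, 25.6537) (21.8636, 0) (30, 0) (30, 32.3155)]  |A|=469.287
11. canonical 5-gon: [(7.8641, 25.9508) (7.5583, 25.6537) (21.8636, 0) (30, 0) (30, 32.3155)]
12. shoelace: 469.287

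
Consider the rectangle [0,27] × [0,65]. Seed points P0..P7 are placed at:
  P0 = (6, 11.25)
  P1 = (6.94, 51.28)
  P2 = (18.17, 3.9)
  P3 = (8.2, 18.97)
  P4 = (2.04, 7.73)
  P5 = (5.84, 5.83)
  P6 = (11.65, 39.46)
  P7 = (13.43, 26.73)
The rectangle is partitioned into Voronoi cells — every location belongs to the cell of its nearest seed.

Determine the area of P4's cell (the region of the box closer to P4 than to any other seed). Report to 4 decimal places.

Area of P4's cell: 36.2395

1. box [0,27]×[0,65]: [(0, 0) (27, 0) (27, 65) (0, 65)]
2. ⊥bis P4·P0 via (4.02,9.49): [(0, 14.0125) (0, 0) (12.4556, 0)]  |A|=87.2667
3. ⊥bis P4·P1 via (4.49,29.505): [(0, 14.0125) (0, 0) (12.4556, 0)]  |A|=87.2667
4. ⊥bis P4·P2 via (10.105,5.815): [(9.5109, 3.3128) (0, 14.0125) (0, 0) (8.7243, 0)]  |A|=81.0862
5. ⊥bis P4·P3 via (5.12,13.35): [(9.5109, 3.3128) (0, 14.0125) (0, 0) (8.7243, 0)]  |A|=81.0862
6. ⊥bis P4·P5 via (3.94,6.78): [(4.836, 8.572) (0, 14.0125) (0, 0) (0.55, 0)]  |A|=36.2395
7. ⊥bis P4·P6 via (6.845,23.595): [(4.836, 8.572) (0, 14.0125) (0, 0) (0.55, 0)]  |A|=36.2395
8. ⊥bis P4·P7 via (7.735,17.23): [(4.836, 8.572) (0, 14.0125) (0, 0) (0.55, 0)]  |A|=36.2395
9. canonical 4-gon: [(4.836, 8.572) (0, 14.0125) (0, 0) (0.55, 0)]
10. shoelace: 36.2395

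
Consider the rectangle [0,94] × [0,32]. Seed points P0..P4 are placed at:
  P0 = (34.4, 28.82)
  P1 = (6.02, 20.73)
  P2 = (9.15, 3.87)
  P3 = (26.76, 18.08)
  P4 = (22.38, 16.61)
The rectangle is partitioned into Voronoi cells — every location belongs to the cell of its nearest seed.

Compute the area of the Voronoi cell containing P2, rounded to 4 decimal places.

1. box [0,94]×[0,32]: [(0, 0) (94, 0) (94, 32) (0, 32)]
2. ⊥bis P2·P0 via (21.775,16.345): [(0, 0) (37.9258, 0) (6.306, 32) (0, 32)]  |A|=707.7088
3. ⊥bis P2·P1 via (7.585,12.3): [(0, 10.8919) (0, 0) (37.9258, 0) (22.9528, 15.153)]  |A|=412.3443
4. ⊥bis P2·P3 via (17.955,10.975): [(15.6741, 13.8017) (0, 10.8919) (0, 0) (26.811, 0)]  |A|=270.3789
5. ⊥bis P2·P4 via (15.765,10.24): [(12.8416, 13.2759) (0, 10.8919) (0, 0) (25.6257, 0)]  |A|=240.0363
6. canonical 4-gon: [(12.8416, 13.2759) (0, 10.8919) (0, 0) (25.6257, 0)]
7. shoelace: 240.0363

Area of P2's cell: 240.0363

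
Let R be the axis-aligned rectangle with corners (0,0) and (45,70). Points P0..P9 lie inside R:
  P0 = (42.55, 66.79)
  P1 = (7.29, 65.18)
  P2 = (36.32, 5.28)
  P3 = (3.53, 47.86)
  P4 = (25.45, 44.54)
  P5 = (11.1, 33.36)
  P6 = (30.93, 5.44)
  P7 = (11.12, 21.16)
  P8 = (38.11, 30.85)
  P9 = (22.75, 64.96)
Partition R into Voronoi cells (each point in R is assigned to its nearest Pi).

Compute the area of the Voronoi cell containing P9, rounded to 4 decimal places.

1. box [0,45]×[0,70]: [(0, 0) (45, 0) (45, 70) (0, 70)]
2. ⊥bis P9·P0 via (32.65,65.875): [(0, 0) (38.7384, 0) (32.2687, 70) (0, 70)]  |A|=2485.2519
3. ⊥bis P9·P1 via (15.02,65.07): [(14.094, 0) (38.7384, 0) (32.2687, 70) (15.0902, 70)]  |A|=1463.8052
4. ⊥bis P9·P2 via (29.535,35.12): [(14.5453, 31.7117) (35.3699, 36.4467) (32.2687, 70) (15.0902, 70)]  |A|=685.5785
5. ⊥bis P9·P3 via (13.14,56.41): [(14.8691, 54.4665) (31.6532, 35.6016) (35.3699, 36.4467) (32.2687, 70) (15.0902, 70)]  |A|=491.5646
6. ⊥bis P9·P4 via (24.1,54.75): [(14.8691, 54.4665) (15.6151, 53.6281) (33.5626, 56.0012) (32.2687, 70) (15.0902, 70)]  |A|=273.6667
7. ⊥bis P9·P5 via (16.925,49.16): [(14.8691, 54.4665) (15.6151, 53.6281) (33.5626, 56.0012) (32.2687, 70) (15.0902, 70)]  |A|=273.6667
8. ⊥bis P9·P6 via (26.84,35.2): [(14.8691, 54.4665) (15.6151, 53.6281) (33.5626, 56.0012) (32.2687, 70) (15.0902, 70)]  |A|=273.6667
9. ⊥bis P9·P7 via (16.935,43.06): [(14.8691, 54.4665) (15.6151, 53.6281) (33.5626, 56.0012) (32.2687, 70) (15.0902, 70)]  |A|=273.6667
10. ⊥bis P9·P8 via (30.43,47.905): [(14.8691, 54.4665) (15.6151, 53.6281) (33.5626, 56.0012) (32.2687, 70) (15.0902, 70)]  |A|=273.6667
11. canonical 5-gon: [(14.8691, 54.4665) (15.6151, 53.6281) (33.5626, 56.0012) (32.2687, 70) (15.0902, 70)]
12. shoelace: 273.6667

Area of P9's cell: 273.6667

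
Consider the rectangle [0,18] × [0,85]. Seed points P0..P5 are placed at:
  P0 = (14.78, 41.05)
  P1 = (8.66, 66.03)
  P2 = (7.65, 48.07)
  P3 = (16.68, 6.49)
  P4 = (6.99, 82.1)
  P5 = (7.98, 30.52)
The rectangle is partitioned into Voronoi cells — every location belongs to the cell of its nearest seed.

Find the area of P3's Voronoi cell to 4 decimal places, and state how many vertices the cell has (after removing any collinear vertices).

1. box [0,18]×[0,85]: [(0, 0) (18, 0) (18, 85) (0, 85)]
2. ⊥bis P3·P0 via (15.73,23.77): [(0, 22.9052) (0, 0) (18, 0) (18, 23.8948)]  |A|=421.2001
3. ⊥bis P3·P1 via (12.67,36.26): [(0, 22.9052) (0, 0) (18, 0) (18, 23.8948)]  |A|=421.2001
4. ⊥bis P3·P2 via (12.165,27.28): [(0, 22.9052) (0, 0) (18, 0) (18, 23.8948)]  |A|=421.2001
5. ⊥bis P3·P4 via (11.835,44.295): [(0, 22.9052) (0, 0) (18, 0) (18, 23.8948)]  |A|=421.2001
6. ⊥bis P3·P5 via (12.33,18.505): [(0, 14.041) (0, 0) (18, 0) (18, 20.5578)]  |A|=311.3889
7. canonical 4-gon: [(0, 14.041) (0, 0) (18, 0) (18, 20.5578)]
8. shoelace: 311.3889

Area of P3's cell: 311.3889 (4 vertices)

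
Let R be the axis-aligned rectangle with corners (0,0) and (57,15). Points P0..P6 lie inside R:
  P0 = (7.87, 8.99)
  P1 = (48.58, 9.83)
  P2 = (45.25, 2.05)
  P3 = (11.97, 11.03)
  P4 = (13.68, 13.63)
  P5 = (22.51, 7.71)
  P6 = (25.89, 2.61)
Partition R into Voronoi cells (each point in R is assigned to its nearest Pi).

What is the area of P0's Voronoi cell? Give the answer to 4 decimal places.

Area of P0's cell: 167.3672

1. box [0,57]×[0,15]: [(0, 0) (57, 0) (57, 15) (0, 15)]
2. ⊥bis P0·P1 via (28.225,9.41): [(0, 0) (28.4192, 0) (28.1097, 15) (0, 15)]  |A|=423.9662
3. ⊥bis P0·P2 via (26.56,5.52): [(0, 0) (25.5352, 0) (28.1307, 13.9801) (28.1097, 15) (0, 15)]  |A|=403.8068
4. ⊥bis P0·P3 via (9.92,10.01): [(0, 0) (14.9006, 0) (7.4372, 15) (0, 15)]  |A|=167.5332
5. ⊥bis P0·P4 via (10.775,11.31): [(0, 0) (14.9006, 0) (7.4372, 15) (0, 15)]  |A|=167.5332
6. ⊥bis P0·P5 via (15.19,8.35): [(0, 0) (14.4599, 0) (14.5258, 0.7532) (7.4372, 15) (0, 15)]  |A|=167.3672
7. ⊥bis P0·P6 via (16.88,5.8): [(0, 0) (14.4599, 0) (14.5258, 0.7532) (7.4372, 15) (0, 15)]  |A|=167.3672
8. canonical 5-gon: [(0, 0) (14.4599, 0) (14.5258, 0.7532) (7.4372, 15) (0, 15)]
9. shoelace: 167.3672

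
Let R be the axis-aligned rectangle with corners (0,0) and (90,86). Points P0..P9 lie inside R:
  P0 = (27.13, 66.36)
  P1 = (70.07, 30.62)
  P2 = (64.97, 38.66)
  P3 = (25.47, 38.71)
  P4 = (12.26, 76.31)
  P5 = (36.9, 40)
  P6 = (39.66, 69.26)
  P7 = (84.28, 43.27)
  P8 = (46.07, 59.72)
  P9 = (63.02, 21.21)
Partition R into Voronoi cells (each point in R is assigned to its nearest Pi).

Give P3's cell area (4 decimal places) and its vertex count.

Area of P3's cell: 1698.9521 (6 vertices)

1. box [0,90]×[0,86]: [(0, 0) (90, 0) (90, 86) (0, 86)]
2. ⊥bis P3·P0 via (26.3,52.535): [(0, 54.114) (0, 0) (90, 0) (90, 48.7107)]  |A|=4627.1091
3. ⊥bis P3·P1 via (47.77,34.665): [(50.7452, 51.0674) (0, 54.114) (0, 0) (41.4821, 0)]  |A|=2432.2044
4. ⊥bis P3·P2 via (45.22,38.685): [(45.197, 20.4799) (45.2361, 51.3981) (0, 54.114) (0, 0) (41.4821, 0)]  |A|=2347.0313
5. ⊥bis P3·P4 via (18.865,57.51): [(45.197, 20.4799) (45.2361, 51.3981) (7.8562, 53.6423) (0, 50.8822) (0, 0) (41.4821, 0)]  |A|=2334.3364
6. ⊥bis P3·P5 via (31.185,39.355): [(29.7207, 52.3296) (7.8562, 53.6423) (0, 50.8822) (0, 0) (35.6266, 0)]  |A|=1723.6212
7. ⊥bis P3·P6 via (32.565,53.985): [(29.7207, 52.3296) (7.8562, 53.6423) (0, 50.8822) (0, 0) (35.6266, 0)]  |A|=1723.6212
8. ⊥bis P3·P7 via (54.875,40.99): [(29.7207, 52.3296) (7.8562, 53.6423) (0, 50.8822) (0, 0) (35.6266, 0)]  |A|=1723.6212
9. ⊥bis P3·P8 via (35.77,49.215): [(29.7207, 52.3296) (7.8562, 53.6423) (0, 50.8822) (0, 0) (35.6266, 0)]  |A|=1723.6212
10. ⊥bis P3·P9 via (44.245,29.96): [(34.5847, 9.2318) (29.7207, 52.3296) (7.8562, 53.6423) (0, 50.8822) (0, 0) (30.2823, 0)]  |A|=1698.9521
11. canonical 6-gon: [(34.5847, 9.2318) (29.7207, 52.3296) (7.8562, 53.6423) (0, 50.8822) (0, 0) (30.2823, 0)]
12. shoelace: 1698.9521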